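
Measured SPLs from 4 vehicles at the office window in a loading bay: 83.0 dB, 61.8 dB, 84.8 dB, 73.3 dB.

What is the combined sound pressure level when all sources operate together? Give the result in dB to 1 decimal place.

87.2 dB

Σ 10^(Lᵢ/10) = 5.244e+08.
Combined level = 10 log₁₀(5.244e+08) = 87.2 dB.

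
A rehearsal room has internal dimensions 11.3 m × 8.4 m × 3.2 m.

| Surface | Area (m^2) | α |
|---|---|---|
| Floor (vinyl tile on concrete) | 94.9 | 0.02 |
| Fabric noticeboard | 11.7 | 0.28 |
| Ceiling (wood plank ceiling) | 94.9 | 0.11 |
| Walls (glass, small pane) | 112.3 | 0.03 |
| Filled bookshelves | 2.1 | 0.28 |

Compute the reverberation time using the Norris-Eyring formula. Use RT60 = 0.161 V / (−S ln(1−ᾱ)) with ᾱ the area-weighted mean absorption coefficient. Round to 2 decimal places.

2.42 s

S = Σ Sᵢ = 315.9 m^2.
Σ(Sᵢαᵢ) = 94.9·0.02 + 11.7·0.28 + 94.9·0.11 + 112.3·0.03 + 2.1·0.28 = 19.570.
Mean coefficient ᾱ = A/S = 0.0619.
−S·ln(1−ᾱ) = −315.9 × ln(1 − 0.0619) = 20.186.
V = 11.3 × 8.4 × 3.2 = 303.744 m³.
T = 0.161·V/[−S·ln(1−ᾱ)] = 0.161·303.744/20.186 = 2.42 s.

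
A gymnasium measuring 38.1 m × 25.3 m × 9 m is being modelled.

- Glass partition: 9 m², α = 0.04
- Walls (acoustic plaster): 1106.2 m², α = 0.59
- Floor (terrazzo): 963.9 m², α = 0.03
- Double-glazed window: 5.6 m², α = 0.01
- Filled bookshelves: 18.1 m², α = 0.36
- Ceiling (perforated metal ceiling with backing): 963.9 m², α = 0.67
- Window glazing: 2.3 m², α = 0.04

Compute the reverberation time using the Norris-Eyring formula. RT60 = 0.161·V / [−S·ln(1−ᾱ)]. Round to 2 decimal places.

0.80 sec

S = Σ Sᵢ = 3069.0 m².
Σ(Sᵢαᵢ) = 9×0.04 + 1106.2×0.59 + 963.9×0.03 + 5.6×0.01 + 18.1×0.36 + 963.9×0.67 + 2.3×0.04 = 1334.412.
Mean coefficient ᾱ = A/S = 0.4348.
−S·ln(1−ᾱ) = −3069.0 × ln(1 − 0.4348) = 1751.097.
V = 38.1 × 25.3 × 9 = 8675.37 m³.
T = 0.161·V/[−S·ln(1−ᾱ)] = 0.161·8675.37/1751.097 = 0.80 s.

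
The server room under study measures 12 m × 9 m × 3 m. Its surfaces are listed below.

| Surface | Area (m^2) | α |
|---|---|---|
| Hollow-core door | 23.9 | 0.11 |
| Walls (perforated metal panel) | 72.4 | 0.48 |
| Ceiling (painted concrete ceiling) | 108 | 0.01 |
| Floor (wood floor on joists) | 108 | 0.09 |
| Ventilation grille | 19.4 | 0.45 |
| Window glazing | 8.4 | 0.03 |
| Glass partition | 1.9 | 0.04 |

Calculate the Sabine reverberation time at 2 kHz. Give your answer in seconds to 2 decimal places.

0.91 s

Total absorption A = 23.9*0.11 + 72.4*0.48 + 108*0.01 + 108*0.09 + 19.4*0.45 + 8.4*0.03 + 1.9*0.04
  = 2.629 + 34.752 + 1.080 + 9.720 + 8.730 + 0.252 + 0.076 = 57.239 m^2 sabins.
Volume V = 12 × 9 × 3 = 324 m³.
Sabine: RT60 = 0.161 × 324 / 57.239 = 0.91 s.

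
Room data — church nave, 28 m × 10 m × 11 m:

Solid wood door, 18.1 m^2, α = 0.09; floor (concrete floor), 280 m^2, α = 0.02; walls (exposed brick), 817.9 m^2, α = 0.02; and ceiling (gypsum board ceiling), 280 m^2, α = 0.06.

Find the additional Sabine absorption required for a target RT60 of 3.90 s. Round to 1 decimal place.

86.8 sabins

Equivalent absorption area: A₁ = 18.1*0.09 + 280*0.02 + 817.9*0.02 + 280*0.06 = 40.387 m^2.
For T = 3.90 s, need A₂ = 0.161·V/T = 0.161·3080/3.90 = 127.149 sabins.
Additional absorption ΔA = 127.149 − 40.387 = 86.8 sabins.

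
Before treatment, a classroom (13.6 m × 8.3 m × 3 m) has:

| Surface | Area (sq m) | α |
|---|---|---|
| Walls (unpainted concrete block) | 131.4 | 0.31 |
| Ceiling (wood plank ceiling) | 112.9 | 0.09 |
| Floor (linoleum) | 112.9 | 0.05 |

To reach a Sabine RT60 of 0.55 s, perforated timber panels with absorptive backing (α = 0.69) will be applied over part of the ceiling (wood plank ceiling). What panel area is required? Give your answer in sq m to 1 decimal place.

A₁ = Σ Sᵢαᵢ = 131.4·0.31 + 112.9·0.09 + 112.9·0.05 = 56.540 sabins.
Required A₂ = 0.161·338.64/0.55 = 99.129 sabins.
Absorption to add: 99.129 − 56.540 = 42.589 sabins.
Each sq m of panel replacing the ceiling (wood plank ceiling) adds (0.69 − 0.09) = 0.60 sabins.
Area = ΔA/Δα = 42.589/0.60 = 71.0 sq m.

71.0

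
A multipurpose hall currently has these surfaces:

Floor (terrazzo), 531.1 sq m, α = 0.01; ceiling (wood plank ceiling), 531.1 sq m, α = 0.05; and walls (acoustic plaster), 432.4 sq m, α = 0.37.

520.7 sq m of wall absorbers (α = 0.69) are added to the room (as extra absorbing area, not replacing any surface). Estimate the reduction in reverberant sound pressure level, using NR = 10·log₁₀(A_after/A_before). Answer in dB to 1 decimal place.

4.6 dB

Equivalent absorption area: A_before = 531.1×0.01 + 531.1×0.05 + 432.4×0.37 = 191.854 sq m.
Treatment contributes 520.7·0.69 = 359.283 sabins.
New total A_after = 551.137 sabins.
NR = 10·log₁₀(551.137/191.854) = 4.6 dB.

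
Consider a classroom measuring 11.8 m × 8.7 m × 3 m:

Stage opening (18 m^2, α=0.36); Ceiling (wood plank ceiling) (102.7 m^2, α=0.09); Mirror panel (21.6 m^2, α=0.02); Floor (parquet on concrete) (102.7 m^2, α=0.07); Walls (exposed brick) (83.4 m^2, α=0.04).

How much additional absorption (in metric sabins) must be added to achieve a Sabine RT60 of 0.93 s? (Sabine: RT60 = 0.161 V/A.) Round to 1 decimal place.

A₁ = Σ Sᵢαᵢ = 18·0.36 + 102.7·0.09 + 21.6·0.02 + 102.7·0.07 + 83.4·0.04 = 26.680 sabins.
V = 307.98 m³. Required absorption A₂ = 0.161 × 307.98 / 0.93 = 53.317 sabins.
Additional absorption ΔA = 53.317 − 26.680 = 26.6 sabins.

26.6 sabins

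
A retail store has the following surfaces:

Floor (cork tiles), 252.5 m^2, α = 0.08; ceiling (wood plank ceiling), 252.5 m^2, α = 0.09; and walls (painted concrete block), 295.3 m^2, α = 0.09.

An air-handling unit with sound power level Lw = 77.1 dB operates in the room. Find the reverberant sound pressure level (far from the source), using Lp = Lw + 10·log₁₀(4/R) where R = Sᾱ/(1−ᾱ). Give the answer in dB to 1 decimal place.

64.3 dB

A = 69.502 sabins; S = 800.3 m^2.
ᾱ = 69.502/800.3 = 0.0868; R = Sᾱ/(1−ᾱ) = 69.502/(1−0.0868) = 76.108 m^2.
Lp = 77.1 + 10·log₁₀(4/76.108) = 77.1 + (-12.79) = 64.3 dB.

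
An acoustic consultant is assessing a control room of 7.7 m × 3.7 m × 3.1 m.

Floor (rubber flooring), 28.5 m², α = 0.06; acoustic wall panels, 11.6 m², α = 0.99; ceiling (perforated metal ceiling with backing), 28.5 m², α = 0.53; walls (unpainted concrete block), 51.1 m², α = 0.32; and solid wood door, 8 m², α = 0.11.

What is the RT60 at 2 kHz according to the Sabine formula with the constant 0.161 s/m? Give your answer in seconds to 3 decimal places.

A = Σ Sᵢαᵢ = 28.5*0.06 + 11.6*0.99 + 28.5*0.53 + 51.1*0.32 + 8*0.11 = 45.531 sabins.
Room volume: 88.319 m³.
T = 0.161 V/A = 0.161·88.319/45.531 = 0.312 s.

0.312 seconds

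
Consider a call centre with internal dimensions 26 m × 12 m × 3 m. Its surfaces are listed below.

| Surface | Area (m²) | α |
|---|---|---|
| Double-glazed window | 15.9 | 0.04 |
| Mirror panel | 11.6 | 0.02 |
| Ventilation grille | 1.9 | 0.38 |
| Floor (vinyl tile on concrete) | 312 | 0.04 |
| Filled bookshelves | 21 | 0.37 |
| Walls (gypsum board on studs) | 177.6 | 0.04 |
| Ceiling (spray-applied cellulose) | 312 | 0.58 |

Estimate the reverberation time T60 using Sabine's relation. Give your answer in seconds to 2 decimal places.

0.72 sec

Equivalent absorption area: A = 15.9·0.04 + 11.6·0.02 + 1.9·0.38 + 312·0.04 + 21·0.37 + 177.6·0.04 + 312·0.58 = 209.904 m².
Volume V = 26 × 12 × 3 = 936 m³.
Sabine: RT60 = 0.161 × 936 / 209.904 = 0.72 s.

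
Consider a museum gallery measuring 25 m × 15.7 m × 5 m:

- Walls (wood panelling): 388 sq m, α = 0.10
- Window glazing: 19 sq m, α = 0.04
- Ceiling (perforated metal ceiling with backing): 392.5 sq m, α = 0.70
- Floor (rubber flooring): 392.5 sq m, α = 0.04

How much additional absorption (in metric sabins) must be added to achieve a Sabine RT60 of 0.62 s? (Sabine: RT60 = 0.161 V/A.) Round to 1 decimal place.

179.6 sabins

Equivalent absorption area: A₁ = 388*0.10 + 19*0.04 + 392.5*0.70 + 392.5*0.04 = 330.010 sq m.
V = 1962.5 m³. Required absorption A₂ = 0.161 × 1962.5 / 0.62 = 509.617 sabins.
Shortfall: 509.617 − 330.010 = 179.6 sabins.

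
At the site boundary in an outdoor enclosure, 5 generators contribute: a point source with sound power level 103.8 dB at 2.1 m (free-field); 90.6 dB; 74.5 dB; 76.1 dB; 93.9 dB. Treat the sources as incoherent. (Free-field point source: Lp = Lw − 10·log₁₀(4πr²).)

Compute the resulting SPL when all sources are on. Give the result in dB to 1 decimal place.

Source at 2.1 m: Lp = 103.8 − 10·log₁₀(4π·2.1²) = 103.8 − 10·log₁₀(55.418) = 86.4 dB.
Converting to relative power and adding: 10^(86.4/10) + 10^(90.6/10) + 10^(74.5/10) + 10^(76.1/10) + 10^(93.9/10) = 4.108e+09.
Combined level = 10 log₁₀(4.108e+09) = 96.1 dB.

96.1 dB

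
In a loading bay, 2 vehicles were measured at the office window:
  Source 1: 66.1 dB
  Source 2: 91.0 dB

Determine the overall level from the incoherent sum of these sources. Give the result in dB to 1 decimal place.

Converting to relative power and adding: 10^(66.1/10) + 10^(91.0/10) = 1.263e+09.
L_total = 10·log₁₀(1.263e+09) = 91.0 dB.

91.0 dB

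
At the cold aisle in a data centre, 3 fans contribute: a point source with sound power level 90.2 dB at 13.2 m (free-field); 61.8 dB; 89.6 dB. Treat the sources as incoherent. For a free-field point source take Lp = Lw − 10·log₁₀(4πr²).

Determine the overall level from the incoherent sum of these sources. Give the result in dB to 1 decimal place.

Source at 13.2 m: Lp = 90.2 − 10·log₁₀(4π·13.2²) = 90.2 − 10·log₁₀(2189.564) = 56.8 dB.
Σ 10^(Lᵢ/10) = 9.14e+08.
Combined level = 10 log₁₀(9.14e+08) = 89.6 dB.

89.6 dB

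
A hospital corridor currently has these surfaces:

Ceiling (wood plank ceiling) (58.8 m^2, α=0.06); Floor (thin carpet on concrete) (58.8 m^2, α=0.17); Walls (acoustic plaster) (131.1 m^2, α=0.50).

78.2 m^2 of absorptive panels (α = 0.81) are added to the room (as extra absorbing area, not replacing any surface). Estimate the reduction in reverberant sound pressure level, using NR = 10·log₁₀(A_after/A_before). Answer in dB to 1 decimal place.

2.6 dB

Equivalent absorption area: A_before = 58.8×0.06 + 58.8×0.17 + 131.1×0.50 = 79.074 m^2.
Added absorption = 78.2 × 0.81 = 63.342 sabins.
New total A_after = 142.416 sabins.
Reduction = 10 log₁₀(A_after/A_before) = 10 log₁₀(1.8010) = 2.6 dB.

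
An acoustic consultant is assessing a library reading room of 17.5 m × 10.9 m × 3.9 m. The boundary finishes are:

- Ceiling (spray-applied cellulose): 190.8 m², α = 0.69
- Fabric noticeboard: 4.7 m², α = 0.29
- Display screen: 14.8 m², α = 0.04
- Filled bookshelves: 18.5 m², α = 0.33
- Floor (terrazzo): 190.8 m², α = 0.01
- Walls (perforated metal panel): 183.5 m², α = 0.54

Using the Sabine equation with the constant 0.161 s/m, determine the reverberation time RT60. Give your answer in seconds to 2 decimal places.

A = Σ Sᵢαᵢ = 190.8*0.69 + 4.7*0.29 + 14.8*0.04 + 18.5*0.33 + 190.8*0.01 + 183.5*0.54 = 240.710 sabins.
Room volume: 743.925 m³.
T = 0.161 V/A = 0.161·743.925/240.710 = 0.50 s.

0.50 s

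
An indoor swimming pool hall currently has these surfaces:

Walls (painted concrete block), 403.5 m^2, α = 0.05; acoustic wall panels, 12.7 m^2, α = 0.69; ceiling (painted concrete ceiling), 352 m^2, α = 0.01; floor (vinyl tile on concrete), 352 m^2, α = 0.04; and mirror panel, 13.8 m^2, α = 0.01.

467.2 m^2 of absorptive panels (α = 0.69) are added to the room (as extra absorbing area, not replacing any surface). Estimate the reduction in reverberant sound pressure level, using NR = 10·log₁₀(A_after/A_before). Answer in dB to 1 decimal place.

Equivalent absorption area: A_before = 403.5×0.05 + 12.7×0.69 + 352×0.01 + 352×0.04 + 13.8×0.01 = 46.676 m^2.
Treatment contributes 467.2·0.69 = 322.368 sabins.
A_after = 46.676 + 322.368 = 369.044 sabins.
Reduction = 10 log₁₀(A_after/A_before) = 10 log₁₀(7.9065) = 9.0 dB.

9.0 dB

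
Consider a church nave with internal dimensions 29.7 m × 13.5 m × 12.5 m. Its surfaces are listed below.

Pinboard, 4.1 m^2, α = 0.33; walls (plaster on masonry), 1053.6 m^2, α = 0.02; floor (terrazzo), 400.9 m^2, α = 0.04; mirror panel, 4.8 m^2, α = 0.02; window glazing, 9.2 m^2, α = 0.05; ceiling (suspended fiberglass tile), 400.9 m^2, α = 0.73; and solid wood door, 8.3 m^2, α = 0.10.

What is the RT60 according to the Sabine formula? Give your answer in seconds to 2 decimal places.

Summing Sᵢαᵢ: 1.353 + 21.072 + 16.036 + 0.096 + 0.460 + 292.657 + 0.830 → A = 332.504 sabins.
V = 29.7·13.5·12.5 = 5011.875 m³.
RT60 = 0.161 · V / A = 0.161 × 5011.875 / 332.504 = 2.43 s.

2.43 seconds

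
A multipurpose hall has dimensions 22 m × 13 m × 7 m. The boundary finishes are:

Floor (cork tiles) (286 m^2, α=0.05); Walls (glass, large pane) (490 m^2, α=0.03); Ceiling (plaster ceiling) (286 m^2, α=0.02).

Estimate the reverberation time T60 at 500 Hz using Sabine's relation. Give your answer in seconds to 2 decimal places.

A = Σ Sᵢαᵢ = 286·0.05 + 490·0.03 + 286·0.02 = 34.720 sabins.
Room volume: 2002 m³.
RT60 = 0.161 · V / A = 0.161 × 2002 / 34.720 = 9.28 s.

9.28 s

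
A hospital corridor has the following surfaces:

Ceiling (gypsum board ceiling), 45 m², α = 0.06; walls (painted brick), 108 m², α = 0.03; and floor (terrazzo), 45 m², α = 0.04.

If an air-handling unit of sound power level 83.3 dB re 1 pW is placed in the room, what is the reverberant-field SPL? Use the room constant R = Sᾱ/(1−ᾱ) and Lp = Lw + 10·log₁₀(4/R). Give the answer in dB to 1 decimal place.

80.3 dB

Σ(Sᵢαᵢ) = 45×0.06 + 108×0.03 + 45×0.04 = 7.740; total area S = 198.0 m².
ᾱ = 7.740/198.0 = 0.0391; R = Sᾱ/(1−ᾱ) = 7.740/(1−0.0391) = 8.055 m².
Lp = 83.3 + 10·log₁₀(4/8.055) = 83.3 + (-3.04) = 80.3 dB.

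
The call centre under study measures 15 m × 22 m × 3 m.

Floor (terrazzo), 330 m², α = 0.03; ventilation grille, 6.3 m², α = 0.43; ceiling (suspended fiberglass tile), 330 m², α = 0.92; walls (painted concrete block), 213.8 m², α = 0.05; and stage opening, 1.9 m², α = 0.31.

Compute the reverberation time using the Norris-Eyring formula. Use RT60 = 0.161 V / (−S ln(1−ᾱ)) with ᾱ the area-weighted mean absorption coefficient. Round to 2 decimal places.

S = Σ Sᵢ = 882.0 m².
Absorption A = 330·0.03 + 6.3·0.43 + 330·0.92 + 213.8·0.05 + 1.9·0.31 = 327.488 sabins.
Mean coefficient ᾱ = A/S = 0.3713.
−S·ln(1−ᾱ) = −882.0 × ln(1 − 0.3713) = 409.337.
V = 15 × 22 × 3 = 990 m³.
T = 0.161·V/[−S·ln(1−ᾱ)] = 0.161·990/409.337 = 0.39 s.

0.39 seconds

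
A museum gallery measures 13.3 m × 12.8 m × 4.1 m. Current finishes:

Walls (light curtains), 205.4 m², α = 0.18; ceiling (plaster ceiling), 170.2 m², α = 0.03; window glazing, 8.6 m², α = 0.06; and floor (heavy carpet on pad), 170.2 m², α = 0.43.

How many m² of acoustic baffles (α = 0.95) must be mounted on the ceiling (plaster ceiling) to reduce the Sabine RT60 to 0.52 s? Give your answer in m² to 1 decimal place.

109.1

Summing Sᵢαᵢ: 36.972 + 5.106 + 0.516 + 73.186 → A₁ = 115.780 sabins.
V = 697.984 m³. Target absorption A₂ = 0.161 × 697.984 / 0.52 = 216.107 sabins.
ΔA needed = 216.107 − 115.780 = 100.327 sabins.
Each m² of panel replacing the ceiling (plaster ceiling) adds (0.95 − 0.03) = 0.92 sabins.
Area = ΔA/Δα = 100.327/0.92 = 109.1 m².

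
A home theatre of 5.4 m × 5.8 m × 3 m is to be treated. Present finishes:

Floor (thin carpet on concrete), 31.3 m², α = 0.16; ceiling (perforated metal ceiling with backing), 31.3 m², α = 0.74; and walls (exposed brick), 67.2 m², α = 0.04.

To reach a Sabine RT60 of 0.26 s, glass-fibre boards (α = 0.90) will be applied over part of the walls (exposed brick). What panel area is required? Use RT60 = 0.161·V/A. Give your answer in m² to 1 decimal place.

Equivalent absorption area: A₁ = 31.3×0.16 + 31.3×0.74 + 67.2×0.04 = 30.858 m².
V = 93.96 m³. Target absorption A₂ = 0.161 × 93.96 / 0.26 = 58.183 sabins.
ΔA needed = 58.183 − 30.858 = 27.325 sabins.
Net gain per m²: Δα = 0.90 − 0.04 = 0.86.
Area = ΔA/Δα = 27.325/0.86 = 31.8 m².

31.8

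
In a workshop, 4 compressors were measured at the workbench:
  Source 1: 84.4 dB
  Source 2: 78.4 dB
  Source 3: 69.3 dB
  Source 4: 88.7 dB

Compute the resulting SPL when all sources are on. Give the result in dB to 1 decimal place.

90.4 dB

Converting to relative power and adding: 10^(84.4/10) + 10^(78.4/10) + 10^(69.3/10) + 10^(88.7/10) = 1.094e+09.
Back to dB: 10·log₁₀ Σ = 90.4 dB.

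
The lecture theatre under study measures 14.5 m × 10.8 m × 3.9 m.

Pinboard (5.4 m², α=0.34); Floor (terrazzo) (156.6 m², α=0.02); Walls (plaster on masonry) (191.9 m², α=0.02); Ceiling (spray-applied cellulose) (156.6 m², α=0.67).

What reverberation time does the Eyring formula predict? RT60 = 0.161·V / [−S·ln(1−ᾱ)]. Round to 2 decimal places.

0.76 s

Total surface area S = 5.4 + 156.6 + 191.9 + 156.6 = 510.5 m².
Absorption A = 5.4×0.34 + 156.6×0.02 + 191.9×0.02 + 156.6×0.67 = 113.728 sabins.
ᾱ = 113.728 / 510.5 = 0.2228.
Eyring denominator: −S ln(1−ᾱ) = 128.675.
V = 14.5 × 10.8 × 3.9 = 610.74 m³.
T = 0.161·V/[−S·ln(1−ᾱ)] = 0.161·610.74/128.675 = 0.76 s.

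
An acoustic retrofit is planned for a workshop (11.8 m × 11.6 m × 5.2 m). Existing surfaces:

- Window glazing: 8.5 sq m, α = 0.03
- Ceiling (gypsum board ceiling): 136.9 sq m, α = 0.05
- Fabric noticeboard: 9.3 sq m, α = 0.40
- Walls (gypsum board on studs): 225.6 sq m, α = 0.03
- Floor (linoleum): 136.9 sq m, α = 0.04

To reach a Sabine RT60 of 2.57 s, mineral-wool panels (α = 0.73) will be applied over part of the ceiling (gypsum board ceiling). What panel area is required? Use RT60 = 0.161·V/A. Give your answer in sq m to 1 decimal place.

31.7

Total absorption A₁ = 8.5×0.03 + 136.9×0.05 + 9.3×0.40 + 225.6×0.03 + 136.9×0.04
  = 0.255 + 6.845 + 3.720 + 6.768 + 5.476 = 23.064 sq m sabins.
Required A₂ = 0.161·711.776/2.57 = 44.590 sabins.
ΔA needed = 44.590 − 23.064 = 21.526 sabins.
Each sq m of panel replacing the ceiling (gypsum board ceiling) adds (0.73 − 0.05) = 0.68 sabins.
Area = ΔA/Δα = 21.526/0.68 = 31.7 sq m.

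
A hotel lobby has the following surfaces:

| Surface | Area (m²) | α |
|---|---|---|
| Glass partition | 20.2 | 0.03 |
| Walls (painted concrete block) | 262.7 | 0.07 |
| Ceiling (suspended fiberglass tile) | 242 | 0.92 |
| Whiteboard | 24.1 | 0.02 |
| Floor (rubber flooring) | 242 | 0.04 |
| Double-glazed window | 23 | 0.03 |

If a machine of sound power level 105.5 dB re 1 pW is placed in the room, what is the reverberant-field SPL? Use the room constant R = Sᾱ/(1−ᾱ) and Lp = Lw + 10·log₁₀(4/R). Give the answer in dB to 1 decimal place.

A = 252.487 sabins; S = 814.0 m².
ᾱ = 252.487/814.0 = 0.3102; R = Sᾱ/(1−ᾱ) = 252.487/(1−0.3102) = 366.029 m².
Lp = 105.5 + 10·log₁₀(4/366.029) = 105.5 + (-19.61) = 85.9 dB.

85.9 dB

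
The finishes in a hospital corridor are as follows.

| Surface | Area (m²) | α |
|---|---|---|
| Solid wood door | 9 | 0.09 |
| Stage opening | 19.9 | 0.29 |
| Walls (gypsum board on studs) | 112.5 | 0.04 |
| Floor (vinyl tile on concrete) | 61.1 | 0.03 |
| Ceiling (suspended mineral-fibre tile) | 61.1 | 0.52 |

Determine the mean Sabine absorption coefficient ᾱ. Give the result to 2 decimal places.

S = Σ Sᵢ = 9 + 19.9 + 112.5 + 61.1 + 61.1 = 263.6 m².
Weighted sum Σ Sα = 44.686.
ᾱ = A/S = 0.17.

0.17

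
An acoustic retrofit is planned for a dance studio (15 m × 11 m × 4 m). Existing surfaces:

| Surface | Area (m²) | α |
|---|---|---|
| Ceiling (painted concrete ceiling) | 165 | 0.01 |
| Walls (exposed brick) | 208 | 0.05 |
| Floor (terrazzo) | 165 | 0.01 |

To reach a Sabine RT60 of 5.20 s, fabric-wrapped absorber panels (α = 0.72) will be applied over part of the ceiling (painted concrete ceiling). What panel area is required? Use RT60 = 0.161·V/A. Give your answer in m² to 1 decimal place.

9.5

Equivalent absorption area: A₁ = 165×0.01 + 208×0.05 + 165×0.01 = 13.700 m².
V = 660 m³. Target absorption A₂ = 0.161 × 660 / 5.20 = 20.435 sabins.
Absorption to add: 20.435 − 13.700 = 6.735 sabins.
Net gain per m²: Δα = 0.72 − 0.01 = 0.71.
Area = ΔA/Δα = 6.735/0.71 = 9.5 m².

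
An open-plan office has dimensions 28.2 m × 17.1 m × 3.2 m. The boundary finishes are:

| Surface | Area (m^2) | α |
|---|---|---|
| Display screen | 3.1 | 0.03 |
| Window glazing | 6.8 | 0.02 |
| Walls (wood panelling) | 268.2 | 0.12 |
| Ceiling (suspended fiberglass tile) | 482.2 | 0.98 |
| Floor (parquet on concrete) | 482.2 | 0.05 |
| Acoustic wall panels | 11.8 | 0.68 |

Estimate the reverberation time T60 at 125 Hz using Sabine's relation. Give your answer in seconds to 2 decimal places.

A = Σ Sᵢαᵢ = 3.1*0.03 + 6.8*0.02 + 268.2*0.12 + 482.2*0.98 + 482.2*0.05 + 11.8*0.68 = 537.103 sabins.
Room volume: 1543.104 m³.
RT60 = 0.161 · V / A = 0.161 × 1543.104 / 537.103 = 0.46 s.

0.46 seconds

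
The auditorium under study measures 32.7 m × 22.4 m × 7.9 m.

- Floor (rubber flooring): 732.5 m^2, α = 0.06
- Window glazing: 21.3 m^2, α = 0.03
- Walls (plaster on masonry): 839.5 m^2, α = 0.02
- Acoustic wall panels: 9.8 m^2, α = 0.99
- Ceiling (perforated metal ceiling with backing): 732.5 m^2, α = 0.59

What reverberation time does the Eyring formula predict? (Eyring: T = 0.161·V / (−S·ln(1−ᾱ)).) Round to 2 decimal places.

Total surface area S = 732.5 + 21.3 + 839.5 + 9.8 + 732.5 = 2335.6 m^2.
Σ(Sᵢαᵢ) = 732.5×0.06 + 21.3×0.03 + 839.5×0.02 + 9.8×0.99 + 732.5×0.59 = 503.256.
Mean coefficient ᾱ = A/S = 0.2155.
Eyring denominator: −S ln(1−ᾱ) = 566.870.
V = 32.7 × 22.4 × 7.9 = 5786.592 m³.
RT60 = 0.161 × 5786.592 / 566.870 = 1.64 s.

1.64 s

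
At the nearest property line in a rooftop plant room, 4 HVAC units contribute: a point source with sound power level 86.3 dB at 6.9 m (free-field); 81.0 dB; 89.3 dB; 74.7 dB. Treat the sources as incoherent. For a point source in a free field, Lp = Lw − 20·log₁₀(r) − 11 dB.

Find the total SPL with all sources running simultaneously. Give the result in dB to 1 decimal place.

Source at 6.9 m: Lp = 86.3 − 20·log₁₀(6.9) − 11 = 58.5 dB.
Sum in the linear (power) domain: Σ 10^(Lᵢ/10) = 10^(58.5/10) + 10^(81.0/10) + 10^(89.3/10) + 10^(74.7/10) = 1.007e+09.
Combined level = 10 log₁₀(1.007e+09) = 90.0 dB.

90.0 dB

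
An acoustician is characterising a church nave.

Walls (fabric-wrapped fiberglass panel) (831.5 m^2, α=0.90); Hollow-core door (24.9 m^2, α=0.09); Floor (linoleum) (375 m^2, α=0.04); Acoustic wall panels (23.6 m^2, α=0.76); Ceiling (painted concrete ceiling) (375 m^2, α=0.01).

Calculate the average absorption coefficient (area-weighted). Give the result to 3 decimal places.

S = Σ Sᵢ = 831.5 + 24.9 + 375 + 23.6 + 375 = 1630.0 m^2.
Σ(Sᵢαᵢ) = 831.5*0.90 + 24.9*0.09 + 375*0.04 + 23.6*0.76 + 375*0.01 = 787.277.
ᾱ = 787.277 / 1630.0 = 0.483.

0.483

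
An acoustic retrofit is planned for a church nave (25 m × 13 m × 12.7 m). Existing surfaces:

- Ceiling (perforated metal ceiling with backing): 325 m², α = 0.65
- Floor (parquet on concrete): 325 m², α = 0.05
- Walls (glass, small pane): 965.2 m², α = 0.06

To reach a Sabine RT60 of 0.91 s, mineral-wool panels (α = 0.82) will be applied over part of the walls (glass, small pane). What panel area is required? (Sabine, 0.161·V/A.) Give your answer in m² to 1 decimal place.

Summing Sᵢαᵢ: 211.250 + 16.250 + 57.912 → A₁ = 285.412 sabins.
Required A₂ = 0.161·4127.5/0.91 = 730.250 sabins.
Absorption to add: 730.250 − 285.412 = 444.838 sabins.
Net gain per m²: Δα = 0.82 − 0.06 = 0.76.
Area = ΔA/Δα = 444.838/0.76 = 585.3 m².

585.3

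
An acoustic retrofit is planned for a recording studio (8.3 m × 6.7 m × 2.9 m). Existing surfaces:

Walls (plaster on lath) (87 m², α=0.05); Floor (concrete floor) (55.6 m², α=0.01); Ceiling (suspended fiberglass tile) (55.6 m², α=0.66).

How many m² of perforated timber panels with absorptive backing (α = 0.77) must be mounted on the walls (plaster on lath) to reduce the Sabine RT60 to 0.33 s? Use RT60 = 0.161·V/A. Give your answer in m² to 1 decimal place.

A₁ = Σ Sᵢαᵢ = 87·0.05 + 55.6·0.01 + 55.6·0.66 = 41.602 sabins.
Required A₂ = 0.161·161.269/0.33 = 78.680 sabins.
Absorption to add: 78.680 − 41.602 = 37.078 sabins.
Each m² of panel replacing the walls (plaster on lath) adds (0.77 − 0.05) = 0.72 sabins.
Panel area = 37.078 / 0.72 = 51.5 m².

51.5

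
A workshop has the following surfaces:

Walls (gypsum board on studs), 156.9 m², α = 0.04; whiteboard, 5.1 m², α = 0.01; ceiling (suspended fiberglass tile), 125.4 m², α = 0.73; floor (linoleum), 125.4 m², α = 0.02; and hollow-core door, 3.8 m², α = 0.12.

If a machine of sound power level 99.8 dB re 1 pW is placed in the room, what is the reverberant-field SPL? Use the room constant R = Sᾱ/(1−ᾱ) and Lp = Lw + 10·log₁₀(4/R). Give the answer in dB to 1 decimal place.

84.6 dB

A = 100.833 sabins; S = 416.6 m².
ᾱ = 0.2420, so room constant R = A/(1−ᾱ) = 133.025 m².
Lp = Lw + 10 log₁₀(4/R) = 99.8 -15.22 = 84.6 dB.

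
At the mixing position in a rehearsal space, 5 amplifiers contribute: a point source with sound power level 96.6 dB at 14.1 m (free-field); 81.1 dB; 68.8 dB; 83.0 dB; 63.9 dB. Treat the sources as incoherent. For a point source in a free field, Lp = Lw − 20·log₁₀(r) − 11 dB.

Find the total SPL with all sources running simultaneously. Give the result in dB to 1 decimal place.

Source at 14.1 m: Lp = 96.6 − 20·log₁₀(14.1) − 11 = 62.6 dB.
Σ 10^(Lᵢ/10) = 3.402e+08.
Combined level = 10 log₁₀(3.402e+08) = 85.3 dB.

85.3 dB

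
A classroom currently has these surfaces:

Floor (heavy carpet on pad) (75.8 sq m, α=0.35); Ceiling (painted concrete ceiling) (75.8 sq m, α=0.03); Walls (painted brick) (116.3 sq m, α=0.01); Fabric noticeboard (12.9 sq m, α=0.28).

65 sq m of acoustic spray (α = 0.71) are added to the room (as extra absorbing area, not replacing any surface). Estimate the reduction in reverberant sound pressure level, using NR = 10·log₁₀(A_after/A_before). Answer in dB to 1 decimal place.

3.8 dB

Total absorption A_before = 75.8×0.35 + 75.8×0.03 + 116.3×0.01 + 12.9×0.28
  = 26.530 + 2.274 + 1.163 + 3.612 = 33.579 sq m sabins.
Treatment contributes 65·0.71 = 46.150 sabins.
New total A_after = 79.729 sabins.
Reduction = 10 log₁₀(A_after/A_before) = 10 log₁₀(2.3744) = 3.8 dB.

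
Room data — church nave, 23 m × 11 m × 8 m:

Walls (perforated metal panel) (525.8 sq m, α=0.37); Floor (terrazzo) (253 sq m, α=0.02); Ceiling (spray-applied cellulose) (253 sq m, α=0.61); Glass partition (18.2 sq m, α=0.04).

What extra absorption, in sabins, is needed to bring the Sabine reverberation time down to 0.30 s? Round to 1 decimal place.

731.5 sabins

Summing Sᵢαᵢ: 194.546 + 5.060 + 154.330 + 0.728 → A₁ = 354.664 sabins.
For T = 0.30 s, need A₂ = 0.161·V/T = 0.161·2024/0.30 = 1086.213 sabins.
Additional absorption ΔA = 1086.213 − 354.664 = 731.5 sabins.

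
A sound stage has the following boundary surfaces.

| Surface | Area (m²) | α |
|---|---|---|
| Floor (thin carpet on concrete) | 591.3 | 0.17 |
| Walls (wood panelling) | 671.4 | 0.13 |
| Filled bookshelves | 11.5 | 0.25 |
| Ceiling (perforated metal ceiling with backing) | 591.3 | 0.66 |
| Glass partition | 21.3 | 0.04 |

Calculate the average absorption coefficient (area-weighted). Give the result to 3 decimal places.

0.308

Total surface area S = 1886.8 m².
A = 591.3*0.17 + 671.4*0.13 + 11.5*0.25 + 591.3*0.66 + 21.3*0.04 = 581.788 sabins.
ᾱ = 581.788 / 1886.8 = 0.308.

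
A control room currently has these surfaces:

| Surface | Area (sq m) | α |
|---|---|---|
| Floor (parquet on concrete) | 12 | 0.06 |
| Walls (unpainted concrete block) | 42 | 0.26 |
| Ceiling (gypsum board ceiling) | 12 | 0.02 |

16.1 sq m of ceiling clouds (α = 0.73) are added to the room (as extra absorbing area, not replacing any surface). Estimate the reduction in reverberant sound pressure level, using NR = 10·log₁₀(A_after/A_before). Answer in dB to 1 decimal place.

Summing Sᵢαᵢ: 0.720 + 10.920 + 0.240 → A_before = 11.880 sabins.
Added absorption = 16.1 × 0.73 = 11.753 sabins.
New total A_after = 23.633 sabins.
Reduction = 10 log₁₀(A_after/A_before) = 10 log₁₀(1.9893) = 3.0 dB.

3.0 dB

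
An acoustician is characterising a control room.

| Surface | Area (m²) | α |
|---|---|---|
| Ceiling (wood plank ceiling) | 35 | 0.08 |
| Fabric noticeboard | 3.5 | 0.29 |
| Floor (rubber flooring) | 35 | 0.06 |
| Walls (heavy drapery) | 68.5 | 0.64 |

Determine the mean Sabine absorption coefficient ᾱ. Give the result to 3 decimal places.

S = Σ Sᵢ = 35 + 3.5 + 35 + 68.5 = 142.0 m².
Σ(Sᵢαᵢ) = 35*0.08 + 3.5*0.29 + 35*0.06 + 68.5*0.64 = 49.755.
ᾱ = 49.755 / 142.0 = 0.350.

0.350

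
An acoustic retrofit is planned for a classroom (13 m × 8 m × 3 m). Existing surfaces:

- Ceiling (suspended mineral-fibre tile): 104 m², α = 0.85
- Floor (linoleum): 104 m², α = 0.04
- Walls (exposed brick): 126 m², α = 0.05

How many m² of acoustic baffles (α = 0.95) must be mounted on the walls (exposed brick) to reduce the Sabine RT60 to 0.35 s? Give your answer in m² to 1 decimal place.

Total absorption A₁ = 104*0.85 + 104*0.04 + 126*0.05
  = 88.400 + 4.160 + 6.300 = 98.860 m² sabins.
V = 312 m³. Target absorption A₂ = 0.161 × 312 / 0.35 = 143.520 sabins.
Absorption to add: 143.520 − 98.860 = 44.660 sabins.
Each m² of panel replacing the walls (exposed brick) adds (0.95 − 0.05) = 0.90 sabins.
Panel area = 44.660 / 0.90 = 49.6 m².

49.6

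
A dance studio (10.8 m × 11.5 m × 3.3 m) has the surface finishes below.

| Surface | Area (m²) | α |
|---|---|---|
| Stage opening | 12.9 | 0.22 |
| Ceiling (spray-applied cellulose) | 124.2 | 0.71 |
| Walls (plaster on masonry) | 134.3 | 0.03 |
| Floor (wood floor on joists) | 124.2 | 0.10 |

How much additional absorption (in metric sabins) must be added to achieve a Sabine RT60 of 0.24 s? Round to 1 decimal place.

167.5 sabins

Equivalent absorption area: A₁ = 12.9·0.22 + 124.2·0.71 + 134.3·0.03 + 124.2·0.10 = 107.469 m².
Target A₂ = 0.161·409.86/0.24 = 274.948 sabins (V = 409.86 m³).
Shortfall: 274.948 − 107.469 = 167.5 sabins.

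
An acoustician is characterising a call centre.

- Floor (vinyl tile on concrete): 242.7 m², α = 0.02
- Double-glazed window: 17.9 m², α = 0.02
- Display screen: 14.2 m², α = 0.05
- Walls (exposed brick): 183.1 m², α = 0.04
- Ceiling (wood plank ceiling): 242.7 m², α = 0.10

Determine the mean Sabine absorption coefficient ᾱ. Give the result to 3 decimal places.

S = Σ Sᵢ = 242.7 + 17.9 + 14.2 + 183.1 + 242.7 = 700.6 m².
Σ(Sᵢαᵢ) = 242.7×0.02 + 17.9×0.02 + 14.2×0.05 + 183.1×0.04 + 242.7×0.10 = 37.516.
ᾱ = A/S = 0.054.

0.054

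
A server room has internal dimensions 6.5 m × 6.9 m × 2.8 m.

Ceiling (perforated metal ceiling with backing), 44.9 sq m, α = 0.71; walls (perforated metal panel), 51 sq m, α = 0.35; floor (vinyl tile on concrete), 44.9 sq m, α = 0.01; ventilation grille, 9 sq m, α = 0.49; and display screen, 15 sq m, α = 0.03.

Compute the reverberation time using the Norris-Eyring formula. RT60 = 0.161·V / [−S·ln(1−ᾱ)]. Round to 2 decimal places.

S = Σ Sᵢ = 164.8 sq m.
Absorption A = 44.9×0.71 + 51×0.35 + 44.9×0.01 + 9×0.49 + 15×0.03 = 55.038 sabins.
ᾱ = 55.038 / 164.8 = 0.3340.
Eyring denominator: −S ln(1−ᾱ) = 66.986.
V = 6.5 × 6.9 × 2.8 = 125.58 m³.
RT60 = 0.161 × 125.58 / 66.986 = 0.30 s.

0.30 s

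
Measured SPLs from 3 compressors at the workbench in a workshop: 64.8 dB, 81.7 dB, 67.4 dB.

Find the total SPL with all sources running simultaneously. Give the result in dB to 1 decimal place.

Sum in the linear (power) domain: Σ 10^(Lᵢ/10) = 10^(64.8/10) + 10^(81.7/10) + 10^(67.4/10) = 1.564e+08.
Combined level = 10 log₁₀(1.564e+08) = 81.9 dB.

81.9 dB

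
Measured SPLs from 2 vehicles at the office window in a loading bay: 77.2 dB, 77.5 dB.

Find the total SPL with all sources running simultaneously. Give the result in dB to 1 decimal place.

80.4 dB

Sum in the linear (power) domain: Σ 10^(Lᵢ/10) = 10^(77.2/10) + 10^(77.5/10) = 1.087e+08.
Back to dB: 10·log₁₀ Σ = 80.4 dB.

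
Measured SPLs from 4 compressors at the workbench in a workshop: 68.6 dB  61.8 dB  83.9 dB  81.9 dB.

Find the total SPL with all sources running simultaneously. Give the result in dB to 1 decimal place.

86.1 dB

Sum in the linear (power) domain: Σ 10^(Lᵢ/10) = 10^(68.6/10) + 10^(61.8/10) + 10^(83.9/10) + 10^(81.9/10) = 4.091e+08.
L_total = 10·log₁₀(4.091e+08) = 86.1 dB.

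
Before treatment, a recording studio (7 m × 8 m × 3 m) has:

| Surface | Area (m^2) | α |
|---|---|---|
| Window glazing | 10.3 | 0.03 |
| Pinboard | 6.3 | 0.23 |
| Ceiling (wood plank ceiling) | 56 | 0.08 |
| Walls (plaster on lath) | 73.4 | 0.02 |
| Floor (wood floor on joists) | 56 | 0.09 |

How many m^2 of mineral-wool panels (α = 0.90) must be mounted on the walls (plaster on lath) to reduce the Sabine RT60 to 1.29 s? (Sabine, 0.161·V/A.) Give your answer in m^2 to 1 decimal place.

A₁ = Σ Sᵢαᵢ = 10.3·0.03 + 6.3·0.23 + 56·0.08 + 73.4·0.02 + 56·0.09 = 12.746 sabins.
V = 168 m³. Target absorption A₂ = 0.161 × 168 / 1.29 = 20.967 sabins.
Absorption to add: 20.967 − 12.746 = 8.221 sabins.
Each m^2 of panel replacing the walls (plaster on lath) adds (0.90 − 0.02) = 0.88 sabins.
Area = ΔA/Δα = 8.221/0.88 = 9.3 m^2.

9.3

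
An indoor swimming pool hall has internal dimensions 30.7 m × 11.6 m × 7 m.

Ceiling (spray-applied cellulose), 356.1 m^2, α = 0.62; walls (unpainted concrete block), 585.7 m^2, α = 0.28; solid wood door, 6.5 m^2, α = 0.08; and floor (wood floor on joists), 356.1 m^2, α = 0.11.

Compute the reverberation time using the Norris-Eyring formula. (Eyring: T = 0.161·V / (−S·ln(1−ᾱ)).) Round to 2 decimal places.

S = Σ Sᵢ = 1304.4 m^2.
Absorption A = 356.1·0.62 + 585.7·0.28 + 6.5·0.08 + 356.1·0.11 = 424.469 sabins.
ᾱ = 424.469 / 1304.4 = 0.3254.
Eyring denominator: −S ln(1−ᾱ) = 513.458.
V = 30.7 × 11.6 × 7 = 2492.84 m³.
RT60 = 0.161 × 2492.84 / 513.458 = 0.78 s.

0.78 sec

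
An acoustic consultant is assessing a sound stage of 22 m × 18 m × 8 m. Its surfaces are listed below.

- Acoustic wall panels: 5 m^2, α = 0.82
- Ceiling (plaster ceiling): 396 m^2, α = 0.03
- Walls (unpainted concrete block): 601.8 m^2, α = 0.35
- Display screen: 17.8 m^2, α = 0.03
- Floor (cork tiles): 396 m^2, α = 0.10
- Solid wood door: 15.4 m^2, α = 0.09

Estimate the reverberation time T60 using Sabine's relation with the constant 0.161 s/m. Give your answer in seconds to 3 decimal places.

Summing Sᵢαᵢ: 4.100 + 11.880 + 210.630 + 0.534 + 39.600 + 1.386 → A = 268.130 sabins.
Room volume: 3168 m³.
Sabine: RT60 = 0.161 × 3168 / 268.130 = 1.902 s.

1.902 s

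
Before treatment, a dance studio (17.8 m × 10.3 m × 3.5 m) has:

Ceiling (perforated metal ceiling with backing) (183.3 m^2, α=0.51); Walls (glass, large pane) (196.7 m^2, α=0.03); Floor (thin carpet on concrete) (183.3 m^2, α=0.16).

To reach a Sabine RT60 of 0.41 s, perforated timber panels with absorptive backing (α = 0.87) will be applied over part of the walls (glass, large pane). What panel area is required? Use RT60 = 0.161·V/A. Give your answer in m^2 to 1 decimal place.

146.7

Total absorption A₁ = 183.3×0.51 + 196.7×0.03 + 183.3×0.16
  = 93.483 + 5.901 + 29.328 = 128.712 m^2 sabins.
Required A₂ = 0.161·641.69/0.41 = 251.981 sabins.
ΔA needed = 251.981 − 128.712 = 123.269 sabins.
Each m^2 of panel replacing the walls (glass, large pane) adds (0.87 − 0.03) = 0.84 sabins.
Area = ΔA/Δα = 123.269/0.84 = 146.7 m^2.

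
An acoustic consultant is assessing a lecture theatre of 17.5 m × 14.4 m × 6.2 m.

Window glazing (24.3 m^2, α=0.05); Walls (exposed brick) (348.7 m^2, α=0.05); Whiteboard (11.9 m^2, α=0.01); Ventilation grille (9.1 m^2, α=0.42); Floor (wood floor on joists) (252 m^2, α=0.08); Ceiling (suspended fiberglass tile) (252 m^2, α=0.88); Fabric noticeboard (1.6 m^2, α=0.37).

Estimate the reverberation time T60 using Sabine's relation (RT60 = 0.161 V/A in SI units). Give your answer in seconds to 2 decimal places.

Summing Sᵢαᵢ: 1.215 + 17.435 + 0.119 + 3.822 + 20.160 + 221.760 + 0.592 → A = 265.103 sabins.
V = 17.5·14.4·6.2 = 1562.4 m³.
Sabine: RT60 = 0.161 × 1562.4 / 265.103 = 0.95 s.

0.95 s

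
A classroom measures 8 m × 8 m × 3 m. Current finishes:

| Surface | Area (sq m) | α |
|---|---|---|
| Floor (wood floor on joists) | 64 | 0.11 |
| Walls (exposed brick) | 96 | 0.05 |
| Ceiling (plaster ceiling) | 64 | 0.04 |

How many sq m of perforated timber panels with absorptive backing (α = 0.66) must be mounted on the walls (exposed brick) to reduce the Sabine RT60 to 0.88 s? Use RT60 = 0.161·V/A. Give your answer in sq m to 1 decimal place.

34.0

A₁ = Σ Sᵢαᵢ = 64*0.11 + 96*0.05 + 64*0.04 = 14.400 sabins.
V = 192 m³. Target absorption A₂ = 0.161 × 192 / 0.88 = 35.127 sabins.
ΔA needed = 35.127 − 14.400 = 20.727 sabins.
Each sq m of panel replacing the walls (exposed brick) adds (0.66 − 0.05) = 0.61 sabins.
Panel area = 20.727 / 0.61 = 34.0 sq m.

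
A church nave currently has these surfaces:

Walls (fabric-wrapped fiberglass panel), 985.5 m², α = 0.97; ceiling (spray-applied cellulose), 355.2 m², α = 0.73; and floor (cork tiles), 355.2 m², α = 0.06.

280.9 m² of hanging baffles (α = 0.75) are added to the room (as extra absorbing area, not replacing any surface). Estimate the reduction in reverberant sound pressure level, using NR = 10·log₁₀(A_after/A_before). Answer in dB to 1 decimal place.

0.7 dB

Equivalent absorption area: A_before = 985.5·0.97 + 355.2·0.73 + 355.2·0.06 = 1236.543 m².
Added absorption = 280.9 × 0.75 = 210.675 sabins.
New total A_after = 1447.218 sabins.
Reduction = 10 log₁₀(A_after/A_before) = 10 log₁₀(1.1704) = 0.7 dB.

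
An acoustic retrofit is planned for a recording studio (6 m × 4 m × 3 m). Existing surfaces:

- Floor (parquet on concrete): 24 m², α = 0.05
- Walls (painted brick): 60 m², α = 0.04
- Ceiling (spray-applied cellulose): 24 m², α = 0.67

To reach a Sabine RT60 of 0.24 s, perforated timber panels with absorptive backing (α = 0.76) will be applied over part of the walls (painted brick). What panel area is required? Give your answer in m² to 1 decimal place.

39.8

Summing Sᵢαᵢ: 1.200 + 2.400 + 16.080 → A₁ = 19.680 sabins.
V = 72 m³. Target absorption A₂ = 0.161 × 72 / 0.24 = 48.300 sabins.
ΔA needed = 48.300 − 19.680 = 28.620 sabins.
Net gain per m²: Δα = 0.76 − 0.04 = 0.72.
Area = ΔA/Δα = 28.620/0.72 = 39.8 m².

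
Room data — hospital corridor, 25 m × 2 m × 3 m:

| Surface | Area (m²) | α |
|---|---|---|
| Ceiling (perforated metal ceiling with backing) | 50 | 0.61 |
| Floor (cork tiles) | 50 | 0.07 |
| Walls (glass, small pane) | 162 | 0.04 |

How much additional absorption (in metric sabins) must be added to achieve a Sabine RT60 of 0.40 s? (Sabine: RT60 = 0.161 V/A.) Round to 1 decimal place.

A₁ = Σ Sᵢαᵢ = 50*0.61 + 50*0.07 + 162*0.04 = 40.480 sabins.
For T = 0.40 s, need A₂ = 0.161·V/T = 0.161·150/0.40 = 60.375 sabins.
ΔA = A₂ − A₁ = 60.375 − 40.480 = 19.9 sabins.

19.9 sabins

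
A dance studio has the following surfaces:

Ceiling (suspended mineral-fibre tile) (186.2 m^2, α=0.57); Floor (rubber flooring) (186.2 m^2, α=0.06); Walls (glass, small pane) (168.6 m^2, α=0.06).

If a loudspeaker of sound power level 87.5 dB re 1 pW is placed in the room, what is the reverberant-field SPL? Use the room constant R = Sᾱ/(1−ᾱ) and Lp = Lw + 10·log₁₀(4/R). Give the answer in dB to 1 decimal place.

71.3 dB

A = 127.422 sabins; S = 541.0 m^2.
ᾱ = 127.422/541.0 = 0.2355; R = Sᾱ/(1−ᾱ) = 127.422/(1−0.2355) = 166.674 m^2.
Lp = Lw + 10 log₁₀(4/R) = 87.5 -16.20 = 71.3 dB.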